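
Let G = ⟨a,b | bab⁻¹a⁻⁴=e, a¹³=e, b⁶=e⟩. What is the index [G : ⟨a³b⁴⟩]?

First find ord(a³b⁴) by computing successive powers:
  (a³b⁴)¹ = a³b⁴, (a³b⁴)² = a⁴b², (a³b⁴)³ = e.
So |⟨a³b⁴⟩| = ord(a³b⁴) = 3. With |G| = 78, by Lagrange [G : ⟨a³b⁴⟩] = 78/3 = 26.

Answer: 26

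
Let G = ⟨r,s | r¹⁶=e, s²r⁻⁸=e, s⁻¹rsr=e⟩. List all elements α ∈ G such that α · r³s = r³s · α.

⟨r³s⟩ ⊆ C_G(r³s) since powers of r³s commute with r³s; so |C_G(r³s)| ≥ |⟨r³s⟩| = 4.
By orbit–stabilizer, |C_G(r³s)| = |G| / |conj. class of r³s| = 32 / 8 = 4.
The 4 elements commuting with r³s are {e, r⁸, r³s, r³s⁻¹}.

Answer: {e, r⁸, r³s, r³s⁻¹}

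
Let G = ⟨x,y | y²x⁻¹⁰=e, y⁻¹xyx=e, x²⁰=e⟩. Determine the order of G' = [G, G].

G' = [G, G] is generated by all commutators. The generator-pair commutators are: [x, y] = x².
The subgroup they normally generate is {e, x², x⁴, x⁶, x⁸, x¹⁰, x¹², x¹⁴, x¹⁶, x¹⁸}, of order 10.
Check: |G/G'| = 40/10 = 4 is the order of the abelianisation.

Answer: 10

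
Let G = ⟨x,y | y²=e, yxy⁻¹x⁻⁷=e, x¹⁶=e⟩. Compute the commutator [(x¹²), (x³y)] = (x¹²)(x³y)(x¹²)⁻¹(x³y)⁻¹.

[(x¹²), (x³y)] = (x¹²)·(x³y)·(x¹²)⁻¹·(x³y)⁻¹.
  (x¹²) · (x³y) = x¹⁵y
  (x¹⁵y) · (x⁴) = x¹¹y
  (x¹¹y) · (x¹¹y) = x⁸

Answer: x⁸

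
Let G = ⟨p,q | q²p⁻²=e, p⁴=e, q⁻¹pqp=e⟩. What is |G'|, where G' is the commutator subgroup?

G' = [G, G] is generated by all commutators. The generator-pair commutators are: [p, q] = p².
The subgroup they normally generate is {e, p²}, of order 2.
Check: |G/G'| = 8/2 = 4 is the order of the abelianisation.

Answer: 2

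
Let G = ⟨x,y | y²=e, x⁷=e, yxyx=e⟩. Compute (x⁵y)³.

Compute successive powers of (x⁵y), reducing at each step:
  (x⁵y)²: (x⁵y) · x⁵ = y;   y · y = e
  (x⁵y)³: e · x⁵ = x⁵;   (x⁵) · y = x⁵y

Answer: x⁵y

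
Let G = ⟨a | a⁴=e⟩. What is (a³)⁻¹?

The order of (a³) is 4 (smallest k with (a³)ᵏ = e), so (a³)⁻¹ = (a³)³ = a.
Check: (a³) · a → (a³) · a = e, giving e as required.

Answer: a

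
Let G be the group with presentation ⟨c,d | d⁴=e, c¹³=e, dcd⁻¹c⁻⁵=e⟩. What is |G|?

Enumerate words in the generators, reducing via the relations: the distinct elements are
  {c, d, e, cd, c², c³, c⁴, c⁵, c⁶, c⁷, c⁸, c⁹, d², d³, cd², cd³, c²d, c³d, c¹², c¹¹, c¹⁰, c⁴d, c⁵d, c⁶d, c⁷d, c⁸d, c⁹d, c²d², c²d³, c³d², c³d³, c¹²d, c¹¹d, c¹⁰d, c⁴d², c⁴d³, c⁵d², c⁵d³, c⁶d², c⁶d³, c⁷d², c⁷d³, c⁸d², c⁸d³, c⁹d², c⁹d³, c¹²d², c¹²d³, c¹¹d², c¹¹d³, c¹⁰d², c¹⁰d³}.
No further products give new elements, so |G| = 52.

Answer: 52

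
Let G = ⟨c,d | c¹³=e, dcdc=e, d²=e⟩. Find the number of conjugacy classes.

The conjugacy classes (representative and size) are:
  [e] (size 1), [c¹²] (size 2), [c¹¹] (size 2), [c³] (size 2), [c⁴] (size 2), [c⁸] (size 2), [c⁶] (size 2), [d] (size 13).
Class equation: 1 + 2 + 2 + 2 + 2 + 2 + 2 + 13 = 26 = |G|. So G has 8 conjugacy classes.

Answer: 8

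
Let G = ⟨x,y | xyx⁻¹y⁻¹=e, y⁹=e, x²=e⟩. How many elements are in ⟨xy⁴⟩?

|⟨xy⁴⟩| equals the order of xy⁴. Compute successive powers until reaching e:
  (xy⁴)¹ = xy⁴, (xy⁴)² = y⁸, (xy⁴)³ = xy³, (xy⁴)⁴ = y⁷, (xy⁴)⁵ = xy², (xy⁴)⁶ = y⁶, (xy⁴)⁷ = xy, (xy⁴)⁸ = y⁵, (xy⁴)⁹ = x, (xy⁴)¹⁰ = y⁴, (xy⁴)¹¹ = xy⁸, (xy⁴)¹² = y³, (xy⁴)¹³ = xy⁷, (xy⁴)¹⁴ = y², (xy⁴)¹⁵ = xy⁶, (xy⁴)¹⁶ = y, (xy⁴)¹⁷ = xy⁵, (xy⁴)¹⁸ = e.
The smallest positive k with (xy⁴)ᵏ = e is 18, so |⟨xy⁴⟩| = 18.

Answer: 18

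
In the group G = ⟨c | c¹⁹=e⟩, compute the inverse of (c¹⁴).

The order of (c¹⁴) is 19 (smallest k with (c¹⁴)ᵏ = e), so (c¹⁴)⁻¹ = (c¹⁴)¹⁸ = c⁵.
Check: (c¹⁴) · (c⁵) → (c¹⁴) · c⁵ = e, giving e as required.

Answer: c⁵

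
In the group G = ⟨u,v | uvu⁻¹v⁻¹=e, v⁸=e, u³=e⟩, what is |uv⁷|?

Compute successive powers until reaching e:
  (uv⁷)¹ = uv⁷, (uv⁷)² = u²v⁶, (uv⁷)³ = v⁵, (uv⁷)⁴ = uv⁴, (uv⁷)⁵ = u²v³, (uv⁷)⁶ = v², (uv⁷)⁷ = uv, (uv⁷)⁸ = u², (uv⁷)⁹ = v⁷, (uv⁷)¹⁰ = uv⁶, (uv⁷)¹¹ = u²v⁵, (uv⁷)¹² = v⁴, (uv⁷)¹³ = uv³, (uv⁷)¹⁴ = u²v², (uv⁷)¹⁵ = v, (uv⁷)¹⁶ = u, (uv⁷)¹⁷ = u²v⁷, (uv⁷)¹⁸ = v⁶, (uv⁷)¹⁹ = uv⁵, (uv⁷)²⁰ = u²v⁴, (uv⁷)²¹ = v³, (uv⁷)²² = uv², (uv⁷)²³ = u²v, (uv⁷)²⁴ = e.
The smallest positive k with (uv⁷)ᵏ = e is 24.

Answer: 24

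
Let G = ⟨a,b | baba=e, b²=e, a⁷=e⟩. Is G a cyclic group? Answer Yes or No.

Every cyclic group is abelian. But a·b = ab while b·a = a⁶b, so a·b ≠ b·a and G is not abelian. Hence G is not cyclic.

Answer: No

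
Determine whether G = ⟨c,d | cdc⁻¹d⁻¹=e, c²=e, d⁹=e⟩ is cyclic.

|G| = 18. The element cd has order 18 (its powers give 18 distinct elements), so ⟨cd⟩ = G and G is cyclic.

Answer: Yes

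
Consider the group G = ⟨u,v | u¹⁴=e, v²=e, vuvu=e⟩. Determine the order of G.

Enumerate words in the generators, reducing via the relations: the distinct elements are
  {e, u, v, uv, u², u³, u⁴, u⁵, u⁶, u⁷, u⁸, u⁹, u²v, u³v, u¹², u¹³, u¹¹, u¹⁰, u⁴v, u⁵v, u⁶v, u⁷v, u⁸v, u⁹v, u¹²v, u¹³v, u¹¹v, u¹⁰v}.
No further products give new elements, so |G| = 28.

Answer: 28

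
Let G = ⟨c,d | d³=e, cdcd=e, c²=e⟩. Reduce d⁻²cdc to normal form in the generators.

Multiply left to right, reducing at each step:
  d · c = cd²
  (cd²) · d = c
  c · c = e

Answer: e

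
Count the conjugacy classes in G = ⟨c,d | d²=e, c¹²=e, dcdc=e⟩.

The conjugacy classes (representative and size) are:
  [e] (size 1), [c¹¹] (size 2), [c²] (size 2), [c⁹] (size 2), [c⁴] (size 2), [c⁵] (size 2), [c⁶] (size 1), [d] (size 6), [cd] (size 6).
Class equation: 1 + 2 + 2 + 2 + 2 + 2 + 1 + 6 + 6 = 24 = |G|. So G has 9 conjugacy classes.

Answer: 9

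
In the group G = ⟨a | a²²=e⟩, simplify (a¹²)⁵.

Compute successive powers of (a¹²), reducing at each step:
  (a¹²)²: (a¹²) · a¹² = a²
  (a¹²)³: (a²) · a¹² = a¹⁴
  (a¹²)⁴: (a¹⁴) · a¹² = a⁴
  (a¹²)⁵: (a⁴) · a¹² = a¹⁶

Answer: a¹⁶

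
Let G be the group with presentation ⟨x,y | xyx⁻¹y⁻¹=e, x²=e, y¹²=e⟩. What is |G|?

Enumerate words in the generators, reducing via the relations: the distinct elements are
  {e, x, y, xy, y², y³, y⁴, y⁵, y⁶, y⁷, y⁸, y⁹, xy², xy³, xy⁴, xy⁵, xy⁶, xy⁷, xy⁸, xy⁹, y¹¹, y¹⁰, xy¹¹, xy¹⁰}.
No further products give new elements, so |G| = 24.

Answer: 24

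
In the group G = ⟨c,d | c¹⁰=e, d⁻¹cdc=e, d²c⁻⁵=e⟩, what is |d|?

Compute successive powers until reaching e:
  d¹ = d, d² = c⁵, d³ = d⁻¹, d⁴ = e.
The smallest positive k with dᵏ = e is 4.

Answer: 4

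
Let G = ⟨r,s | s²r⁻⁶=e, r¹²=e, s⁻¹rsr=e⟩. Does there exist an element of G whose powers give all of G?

Every cyclic group is abelian. But r·s = rs while s·r = r⁵s⁻¹, so r·s ≠ s·r and G is not abelian. Hence G is not cyclic.

Answer: No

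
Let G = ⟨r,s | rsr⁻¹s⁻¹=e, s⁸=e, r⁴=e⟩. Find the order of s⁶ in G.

Compute successive powers until reaching e:
  (s⁶)¹ = s⁶, (s⁶)² = s⁴, (s⁶)³ = s², (s⁶)⁴ = e.
The smallest positive k with (s⁶)ᵏ = e is 4.

Answer: 4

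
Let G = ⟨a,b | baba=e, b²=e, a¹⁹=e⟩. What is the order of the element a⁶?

Compute successive powers until reaching e:
  (a⁶)¹ = a⁶, (a⁶)² = a¹², (a⁶)³ = a¹⁸, (a⁶)⁴ = a⁵, (a⁶)⁵ = a¹¹, (a⁶)⁶ = a¹⁷, (a⁶)⁷ = a⁴, (a⁶)⁸ = a¹⁰, (a⁶)⁹ = a¹⁶, (a⁶)¹⁰ = a³, (a⁶)¹¹ = a⁹, (a⁶)¹² = a¹⁵, (a⁶)¹³ = a², (a⁶)¹⁴ = a⁸, (a⁶)¹⁵ = a¹⁴, (a⁶)¹⁶ = a, (a⁶)¹⁷ = a⁷, (a⁶)¹⁸ = a¹³, (a⁶)¹⁹ = e.
The smallest positive k with (a⁶)ᵏ = e is 19.

Answer: 19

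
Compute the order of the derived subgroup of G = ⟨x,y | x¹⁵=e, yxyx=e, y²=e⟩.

G' = [G, G] is generated by all commutators. The generator-pair commutators are: [x, y] = x².
The subgroup they normally generate is {e, x, x², x³, x⁴, x⁵, x⁶, x⁷, x⁸, x⁹, x¹⁰, x¹¹, x¹², x¹³, x¹⁴}, of order 15.
Check: |G/G'| = 30/15 = 2 is the order of the abelianisation.

Answer: 15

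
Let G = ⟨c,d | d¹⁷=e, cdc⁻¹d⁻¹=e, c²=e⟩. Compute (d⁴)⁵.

Compute successive powers of (d⁴), reducing at each step:
  (d⁴)²: (d⁴) · d⁴ = d⁸
  (d⁴)³: (d⁸) · d⁴ = d¹²
  (d⁴)⁴: (d¹²) · d⁴ = d¹⁶
  (d⁴)⁵: (d¹⁶) · d⁴ = d³

Answer: d³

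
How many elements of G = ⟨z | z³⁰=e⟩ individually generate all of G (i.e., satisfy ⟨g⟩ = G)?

G is cyclic of order 30. An element generates G iff its order is 30, and a cyclic group of order 30 has exactly φ(30) = 8 such elements.

Answer: 8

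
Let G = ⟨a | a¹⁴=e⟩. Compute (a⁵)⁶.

Compute successive powers of (a⁵), reducing at each step:
  (a⁵)²: (a⁵) · a⁵ = a¹⁰
  (a⁵)³: (a¹⁰) · a⁵ = a
  (a⁵)⁴: a · a⁵ = a⁶
  (a⁵)⁵: (a⁶) · a⁵ = a¹¹
  (a⁵)⁶: (a¹¹) · a⁵ = a²

Answer: a²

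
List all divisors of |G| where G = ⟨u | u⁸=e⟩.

|G| = 8 = 2³. By Lagrange's theorem the order of any subgroup divides 8; the divisors of 8 are 1, 2, 4, 8.

Answer: 1, 2, 4, 8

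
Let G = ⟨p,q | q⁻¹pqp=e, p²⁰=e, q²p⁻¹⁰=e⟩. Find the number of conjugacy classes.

The conjugacy classes (representative and size) are:
  [e] (size 1), [p] (size 2), [p²] (size 2), [p³] (size 2), [p⁴] (size 2), [p⁵] (size 2), [p¹⁴] (size 2), [p⁷] (size 2), [p⁸] (size 2), [p¹¹] (size 2), [p¹⁰] (size 1), [p²q⁻¹] (size 10), [p⁹q] (size 10).
Class equation: 1 + 2 + 2 + 2 + 2 + 2 + 2 + 2 + 2 + 2 + 1 + 10 + 10 = 40 = |G|. So G has 13 conjugacy classes.

Answer: 13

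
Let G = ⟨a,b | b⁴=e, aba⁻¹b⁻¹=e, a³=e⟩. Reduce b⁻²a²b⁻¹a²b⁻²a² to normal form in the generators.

Multiply left to right, reducing at each step:
  (b²) · a² = a²b²
  (a²b²) · b⁻¹ = a²b
  (a²b) · a² = ab
  (ab) · b⁻² = ab³
  (ab³) · a² = b³

Answer: b³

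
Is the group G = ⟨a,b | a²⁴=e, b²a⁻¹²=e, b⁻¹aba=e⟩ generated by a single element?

Every cyclic group is abelian. But a·b = ab while b·a = a¹¹b⁻¹, so a·b ≠ b·a and G is not abelian. Hence G is not cyclic.

Answer: No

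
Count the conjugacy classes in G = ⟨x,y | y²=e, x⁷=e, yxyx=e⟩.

The conjugacy classes (representative and size) are:
  [e] (size 1), [x⁶] (size 2), [x⁵] (size 2), [x⁴] (size 2), [xy] (size 7).
Class equation: 1 + 2 + 2 + 2 + 7 = 14 = |G|. So G has 5 conjugacy classes.

Answer: 5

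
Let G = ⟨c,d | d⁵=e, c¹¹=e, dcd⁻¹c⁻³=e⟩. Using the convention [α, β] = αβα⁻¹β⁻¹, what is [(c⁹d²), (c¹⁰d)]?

[(c⁹d²), (c¹⁰d)] = (c⁹d²)·(c¹⁰d)·(c⁹d²)⁻¹·(c¹⁰d)⁻¹.
  (c⁹d²) · (c¹⁰d) = d³
  (d³) · (c¹⁰d³) = c⁶d
  (c⁶d) · (c⁴d⁴) = c⁷

Answer: c⁷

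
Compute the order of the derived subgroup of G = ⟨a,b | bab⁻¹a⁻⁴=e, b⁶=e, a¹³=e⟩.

G' = [G, G] is generated by all commutators. The generator-pair commutators are: [a, b] = a¹⁰.
The subgroup they normally generate is {e, a, a², a³, a⁴, a⁵, a⁶, a⁷, a⁸, a⁹, a¹⁰, a¹¹, a¹²}, of order 13.
Check: |G/G'| = 78/13 = 6 is the order of the abelianisation.

Answer: 13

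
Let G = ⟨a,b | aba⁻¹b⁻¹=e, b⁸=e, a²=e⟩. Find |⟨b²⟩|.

|⟨b²⟩| equals the order of b². Compute successive powers until reaching e:
  (b²)¹ = b², (b²)² = b⁴, (b²)³ = b⁶, (b²)⁴ = e.
The smallest positive k with (b²)ᵏ = e is 4, so |⟨b²⟩| = 4.

Answer: 4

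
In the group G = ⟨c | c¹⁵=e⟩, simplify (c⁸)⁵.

Compute successive powers of (c⁸), reducing at each step:
  (c⁸)²: (c⁸) · c⁸ = c
  (c⁸)³: c · c⁸ = c⁹
  (c⁸)⁴: (c⁹) · c⁸ = c²
  (c⁸)⁵: (c²) · c⁸ = c¹⁰

Answer: c¹⁰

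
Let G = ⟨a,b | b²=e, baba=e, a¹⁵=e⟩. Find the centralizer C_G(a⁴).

⟨a⁴⟩ ⊆ C_G(a⁴) since powers of a⁴ commute with a⁴; so |C_G(a⁴)| ≥ |⟨a⁴⟩| = 15.
By orbit–stabilizer, |C_G(a⁴)| = |G| / |conj. class of a⁴| = 30 / 2 = 15.
The 15 elements commuting with a⁴ are {e, a, a², a³, a⁴, a⁵, a⁶, a⁷, a⁸, a⁹, a¹⁰, a¹¹, a¹², a¹³, a¹⁴}.

Answer: {e, a, a², a³, a⁴, a⁵, a⁶, a⁷, a⁸, a⁹, a¹⁰, a¹¹, a¹², a¹³, a¹⁴}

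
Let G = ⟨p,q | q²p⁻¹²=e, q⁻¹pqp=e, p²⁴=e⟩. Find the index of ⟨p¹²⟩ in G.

First find ord(p¹²) by computing successive powers:
  (p¹²)¹ = p¹², (p¹²)² = e.
So |⟨p¹²⟩| = ord(p¹²) = 2. With |G| = 48, by Lagrange [G : ⟨p¹²⟩] = 48/2 = 24.

Answer: 24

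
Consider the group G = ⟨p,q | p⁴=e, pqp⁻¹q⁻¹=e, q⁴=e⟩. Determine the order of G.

Enumerate words in the generators, reducing via the relations: the distinct elements are
  {e, p, q, pq, p², p³, q², q³, pq², pq³, p²q, p³q, p²q², p²q³, p³q², p³q³}.
No further products give new elements, so |G| = 16.

Answer: 16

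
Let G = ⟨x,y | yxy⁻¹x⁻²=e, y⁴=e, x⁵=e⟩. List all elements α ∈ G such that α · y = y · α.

⟨y⟩ ⊆ C_G(y) since powers of y commute with y; so |C_G(y)| ≥ |⟨y⟩| = 4.
By orbit–stabilizer, |C_G(y)| = |G| / |conj. class of y| = 20 / 5 = 4.
The 4 elements commuting with y are {e, y, y², y³}.

Answer: {e, y, y², y³}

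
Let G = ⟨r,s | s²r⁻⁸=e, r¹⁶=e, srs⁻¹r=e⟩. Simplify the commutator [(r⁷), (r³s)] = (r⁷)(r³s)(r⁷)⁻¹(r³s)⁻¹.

[(r⁷), (r³s)] = (r⁷)·(r³s)·(r⁷)⁻¹·(r³s)⁻¹.
  (r⁷) · (r³s) = r²s⁻¹
  (r²s⁻¹) · (r⁹) = rs
  (rs) · (r³s⁻¹) = r¹⁴

Answer: r¹⁴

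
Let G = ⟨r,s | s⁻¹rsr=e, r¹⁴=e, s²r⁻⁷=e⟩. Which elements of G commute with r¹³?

⟨r¹³⟩ ⊆ C_G(r¹³) since powers of r¹³ commute with r¹³; so |C_G(r¹³)| ≥ |⟨r¹³⟩| = 14.
By orbit–stabilizer, |C_G(r¹³)| = |G| / |conj. class of r¹³| = 28 / 2 = 14.
The 14 elements commuting with r¹³ are {e, r, r², r³, r⁴, r⁵, r⁶, r⁷, r⁸, r⁹, r¹⁰, r¹¹, r¹², r¹³}.

Answer: {e, r, r², r³, r⁴, r⁵, r⁶, r⁷, r⁸, r⁹, r¹⁰, r¹¹, r¹², r¹³}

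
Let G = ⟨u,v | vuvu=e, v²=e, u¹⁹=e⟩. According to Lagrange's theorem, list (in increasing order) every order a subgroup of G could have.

|G| = 38 = 2 · 19. By Lagrange's theorem the order of any subgroup divides 38; the divisors of 38 are 1, 2, 19, 38.

Answer: 1, 2, 19, 38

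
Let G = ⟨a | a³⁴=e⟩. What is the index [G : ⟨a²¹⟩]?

First find ord(a²¹) by computing successive powers:
  (a²¹)¹ = a²¹, (a²¹)² = a⁸, (a²¹)³ = a²⁹, (a²¹)⁴ = a¹⁶, (a²¹)⁵ = a³, (a²¹)⁶ = a²⁴, (a²¹)⁷ = a¹¹, (a²¹)⁸ = a³², (a²¹)⁹ = a¹⁹, (a²¹)¹⁰ = a⁶, (a²¹)¹¹ = a²⁷, (a²¹)¹² = a¹⁴, (a²¹)¹³ = a, (a²¹)¹⁴ = a²², (a²¹)¹⁵ = a⁹, (a²¹)¹⁶ = a³⁰, (a²¹)¹⁷ = a¹⁷, (a²¹)¹⁸ = a⁴, (a²¹)¹⁹ = a²⁵, (a²¹)²⁰ = a¹², (a²¹)²¹ = a³³, (a²¹)²² = a²⁰, (a²¹)²³ = a⁷, (a²¹)²⁴ = a²⁸, (a²¹)²⁵ = a¹⁵, (a²¹)²⁶ = a², (a²¹)²⁷ = a²³, (a²¹)²⁸ = a¹⁰, (a²¹)²⁹ = a³¹, (a²¹)³⁰ = a¹⁸, (a²¹)³¹ = a⁵, (a²¹)³² = a²⁶, (a²¹)³³ = a¹³, (a²¹)³⁴ = e.
So |⟨a²¹⟩| = ord(a²¹) = 34. With |G| = 34, by Lagrange [G : ⟨a²¹⟩] = 34/34 = 1.

Answer: 1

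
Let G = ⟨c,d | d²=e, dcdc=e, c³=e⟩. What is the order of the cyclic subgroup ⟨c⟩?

|⟨c⟩| equals the order of c. Compute successive powers until reaching e:
  c¹ = c, c² = c², c³ = e.
The smallest positive k with cᵏ = e is 3, so |⟨c⟩| = 3.

Answer: 3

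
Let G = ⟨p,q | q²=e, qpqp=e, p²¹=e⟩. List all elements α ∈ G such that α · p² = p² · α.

⟨p²⟩ ⊆ C_G(p²) since powers of p² commute with p²; so |C_G(p²)| ≥ |⟨p²⟩| = 21.
By orbit–stabilizer, |C_G(p²)| = |G| / |conj. class of p²| = 42 / 2 = 21.
The 21 elements commuting with p² are {e, p, p², p³, p⁴, p⁵, p⁶, p⁷, p⁸, p⁹, p¹⁰, p¹¹, p¹², p¹³, p¹⁴, p¹⁵, p¹⁶, p¹⁷, p¹⁸, p¹⁹, p²⁰}.

Answer: {e, p, p², p³, p⁴, p⁵, p⁶, p⁷, p⁸, p⁹, p¹⁰, p¹¹, p¹², p¹³, p¹⁴, p¹⁵, p¹⁶, p¹⁷, p¹⁸, p¹⁹, p²⁰}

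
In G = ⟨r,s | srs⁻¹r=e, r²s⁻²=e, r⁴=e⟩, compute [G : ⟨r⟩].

First find ord(r) by computing successive powers:
  r¹ = r, r² = r², r³ = r³, r⁴ = e.
So |⟨r⟩| = ord(r) = 4. With |G| = 8, by Lagrange [G : ⟨r⟩] = 8/4 = 2.

Answer: 2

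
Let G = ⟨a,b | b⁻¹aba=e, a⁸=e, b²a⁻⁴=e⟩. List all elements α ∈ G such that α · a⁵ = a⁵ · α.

⟨a⁵⟩ ⊆ C_G(a⁵) since powers of a⁵ commute with a⁵; so |C_G(a⁵)| ≥ |⟨a⁵⟩| = 8.
By orbit–stabilizer, |C_G(a⁵)| = |G| / |conj. class of a⁵| = 16 / 2 = 8.
The 8 elements commuting with a⁵ are {e, a, a², a³, a⁴, a⁵, a⁶, a⁷}.

Answer: {e, a, a², a³, a⁴, a⁵, a⁶, a⁷}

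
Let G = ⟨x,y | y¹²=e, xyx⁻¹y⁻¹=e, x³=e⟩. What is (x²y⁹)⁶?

Compute successive powers of (x²y⁹), reducing at each step:
  (x²y⁹)²: (x²y⁹) · x² = xy⁹;   (xy⁹) · y⁹ = xy⁶
  (x²y⁹)³: (xy⁶) · x² = y⁶;   (y⁶) · y⁹ = y³
  (x²y⁹)⁴: (y³) · x² = x²y³;   (x²y³) · y⁹ = x²
  (x²y⁹)⁵: (x²) · x² = x;   x · y⁹ = xy⁹
  (x²y⁹)⁶: (xy⁹) · x² = y⁹;   (y⁹) · y⁹ = y⁶

Answer: y⁶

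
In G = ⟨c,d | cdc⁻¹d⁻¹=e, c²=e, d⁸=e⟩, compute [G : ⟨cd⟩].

First find ord(cd) by computing successive powers:
  (cd)¹ = cd, (cd)² = d², (cd)³ = cd³, (cd)⁴ = d⁴, (cd)⁵ = cd⁵, (cd)⁶ = d⁶, (cd)⁷ = cd⁷, (cd)⁸ = e.
So |⟨cd⟩| = ord(cd) = 8. With |G| = 16, by Lagrange [G : ⟨cd⟩] = 16/8 = 2.

Answer: 2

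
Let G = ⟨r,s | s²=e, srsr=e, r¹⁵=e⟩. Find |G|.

Enumerate words in the generators, reducing via the relations: the distinct elements are
  {e, r, s, rs, r², r³, r⁴, r⁵, r⁶, r⁷, r⁸, r⁹, r²s, r³s, r¹², r¹³, r¹¹, r¹⁰, r¹⁴, r⁴s, r⁵s, r⁶s, r⁷s, r⁸s, r⁹s, r¹²s, r¹³s, r¹¹s, r¹⁰s, r¹⁴s}.
No further products give new elements, so |G| = 30.

Answer: 30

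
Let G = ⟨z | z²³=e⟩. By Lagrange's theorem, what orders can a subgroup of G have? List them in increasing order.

|G| = 23 = 23. By Lagrange's theorem the order of any subgroup divides 23; the divisors of 23 are 1, 23.

Answer: 1, 23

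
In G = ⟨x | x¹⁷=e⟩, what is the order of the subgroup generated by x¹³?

|⟨x¹³⟩| equals the order of x¹³. Compute successive powers until reaching e:
  (x¹³)¹ = x¹³, (x¹³)² = x⁹, (x¹³)³ = x⁵, (x¹³)⁴ = x, (x¹³)⁵ = x¹⁴, (x¹³)⁶ = x¹⁰, (x¹³)⁷ = x⁶, (x¹³)⁸ = x², (x¹³)⁹ = x¹⁵, (x¹³)¹⁰ = x¹¹, (x¹³)¹¹ = x⁷, (x¹³)¹² = x³, (x¹³)¹³ = x¹⁶, (x¹³)¹⁴ = x¹², (x¹³)¹⁵ = x⁸, (x¹³)¹⁶ = x⁴, (x¹³)¹⁷ = e.
The smallest positive k with (x¹³)ᵏ = e is 17, so |⟨x¹³⟩| = 17.

Answer: 17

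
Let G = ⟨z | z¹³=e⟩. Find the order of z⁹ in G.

Compute successive powers until reaching e:
  (z⁹)¹ = z⁹, (z⁹)² = z⁵, (z⁹)³ = z, (z⁹)⁴ = z¹⁰, (z⁹)⁵ = z⁶, (z⁹)⁶ = z², (z⁹)⁷ = z¹¹, (z⁹)⁸ = z⁷, (z⁹)⁹ = z³, (z⁹)¹⁰ = z¹², (z⁹)¹¹ = z⁸, (z⁹)¹² = z⁴, (z⁹)¹³ = e.
The smallest positive k with (z⁹)ᵏ = e is 13.

Answer: 13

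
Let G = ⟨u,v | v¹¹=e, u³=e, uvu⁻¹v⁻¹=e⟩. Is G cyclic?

|G| = 33. The element uv has order 33 (its powers give 33 distinct elements), so ⟨uv⟩ = G and G is cyclic.

Answer: Yes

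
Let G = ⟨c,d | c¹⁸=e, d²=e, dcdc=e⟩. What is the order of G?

Enumerate words in the generators, reducing via the relations: the distinct elements are
  {c, d, e, cd, c², c³, c⁴, c⁵, c⁶, c⁷, c⁸, c⁹, c²d, c³d, c¹², c¹³, c¹¹, c¹⁰, c¹⁴, c¹⁵, c¹⁶, c¹⁷, c⁴d, c⁵d, c⁶d, c⁷d, c⁸d, c⁹d, c¹²d, c¹³d, c¹¹d, c¹⁰d, c¹⁴d, c¹⁵d, c¹⁶d, c¹⁷d}.
No further products give new elements, so |G| = 36.

Answer: 36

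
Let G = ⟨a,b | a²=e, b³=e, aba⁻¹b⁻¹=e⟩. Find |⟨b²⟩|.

|⟨b²⟩| equals the order of b². Compute successive powers until reaching e:
  (b²)¹ = b², (b²)² = b, (b²)³ = e.
The smallest positive k with (b²)ᵏ = e is 3, so |⟨b²⟩| = 3.

Answer: 3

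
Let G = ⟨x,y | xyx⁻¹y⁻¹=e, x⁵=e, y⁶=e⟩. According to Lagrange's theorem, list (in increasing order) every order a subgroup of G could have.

|G| = 30 = 2 · 3 · 5. By Lagrange's theorem the order of any subgroup divides 30; the divisors of 30 are 1, 2, 3, 5, 6, 10, 15, 30.

Answer: 1, 2, 3, 5, 6, 10, 15, 30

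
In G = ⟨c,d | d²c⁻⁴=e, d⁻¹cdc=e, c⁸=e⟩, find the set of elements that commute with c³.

⟨c³⟩ ⊆ C_G(c³) since powers of c³ commute with c³; so |C_G(c³)| ≥ |⟨c³⟩| = 8.
By orbit–stabilizer, |C_G(c³)| = |G| / |conj. class of c³| = 16 / 2 = 8.
The 8 elements commuting with c³ are {e, c, c², c³, c⁴, c⁵, c⁶, c⁷}.

Answer: {e, c, c², c³, c⁴, c⁵, c⁶, c⁷}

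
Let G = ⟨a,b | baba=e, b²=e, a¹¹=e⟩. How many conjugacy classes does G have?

The conjugacy classes (representative and size) are:
  [e] (size 1), [a¹⁰] (size 2), [a²] (size 2), [a³] (size 2), [a⁷] (size 2), [a⁶] (size 2), [a²b] (size 11).
Class equation: 1 + 2 + 2 + 2 + 2 + 2 + 11 = 22 = |G|. So G has 7 conjugacy classes.

Answer: 7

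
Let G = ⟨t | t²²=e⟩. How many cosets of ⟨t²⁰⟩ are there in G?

First find ord(t²⁰) by computing successive powers:
  (t²⁰)¹ = t²⁰, (t²⁰)² = t¹⁸, (t²⁰)³ = t¹⁶, (t²⁰)⁴ = t¹⁴, (t²⁰)⁵ = t¹², (t²⁰)⁶ = t¹⁰, (t²⁰)⁷ = t⁸, (t²⁰)⁸ = t⁶, (t²⁰)⁹ = t⁴, (t²⁰)¹⁰ = t², (t²⁰)¹¹ = e.
So |⟨t²⁰⟩| = ord(t²⁰) = 11. With |G| = 22, by Lagrange [G : ⟨t²⁰⟩] = 22/11 = 2.

Answer: 2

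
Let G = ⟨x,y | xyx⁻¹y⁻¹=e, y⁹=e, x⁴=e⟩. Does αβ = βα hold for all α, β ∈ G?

Each pair of generators commutes: x·y = xy = y·x. Since the generators pairwise commute, every element of G commutes with every other, so G is abelian.

Answer: Yes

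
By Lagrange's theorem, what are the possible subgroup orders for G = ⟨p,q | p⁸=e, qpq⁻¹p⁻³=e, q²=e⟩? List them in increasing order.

|G| = 16 = 2⁴. By Lagrange's theorem the order of any subgroup divides 16; the divisors of 16 are 1, 2, 4, 8, 16.

Answer: 1, 2, 4, 8, 16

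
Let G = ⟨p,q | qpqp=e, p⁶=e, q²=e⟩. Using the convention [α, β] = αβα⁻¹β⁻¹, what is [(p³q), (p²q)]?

[(p³q), (p²q)] = (p³q)·(p²q)·(p³q)⁻¹·(p²q)⁻¹.
  (p³q) · (p²q) = p
  p · (p³q) = p⁴q
  (p⁴q) · (p²q) = p²

Answer: p²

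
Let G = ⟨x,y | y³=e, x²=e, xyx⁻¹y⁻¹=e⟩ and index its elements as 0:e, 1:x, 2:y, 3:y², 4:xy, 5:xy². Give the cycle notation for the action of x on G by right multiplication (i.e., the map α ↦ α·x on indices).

(0 1)(2 4)(3 5)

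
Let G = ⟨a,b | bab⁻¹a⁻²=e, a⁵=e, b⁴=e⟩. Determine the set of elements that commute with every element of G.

An element z ∈ Z(G) iff z commutes with every generator.
For example e is central: e·a = a = a·e; e·b = b = b·e.
Whereas a ∉ Z(G) since a·b = ab ≠ a²b = b·a.
Checking each of the 20 elements this way gives Z(G) = {e}, of order 1.

Answer: {e}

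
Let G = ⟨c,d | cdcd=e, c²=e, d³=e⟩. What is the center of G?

An element z ∈ Z(G) iff z commutes with every generator.
For example e is central: e·c = c = c·e; e·d = d = d·e.
Whereas c ∉ Z(G) since c·d = cd ≠ cd² = d·c.
Checking each of the 6 elements this way gives Z(G) = {e}, of order 1.

Answer: {e}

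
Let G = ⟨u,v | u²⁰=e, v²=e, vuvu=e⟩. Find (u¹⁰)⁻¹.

The order of (u¹⁰) is 2 (smallest k with (u¹⁰)ᵏ = e), so (u¹⁰)⁻¹ = (u¹⁰)¹ = u¹⁰.
Check: (u¹⁰) · (u¹⁰) → (u¹⁰) · u¹⁰ = e, giving e as required.

Answer: u¹⁰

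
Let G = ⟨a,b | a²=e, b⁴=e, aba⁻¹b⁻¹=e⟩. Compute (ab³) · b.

Compute (ab³) · b by multiplying left to right and reducing via the relations at each step:
  (ab³) · b = a

Answer: a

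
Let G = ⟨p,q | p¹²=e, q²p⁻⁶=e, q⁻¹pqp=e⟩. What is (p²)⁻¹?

The order of (p²) is 6 (smallest k with (p²)ᵏ = e), so (p²)⁻¹ = (p²)⁵ = p¹⁰.
Check: (p²) · (p¹⁰) → (p²) · p¹⁰ = e, giving e as required.

Answer: p¹⁰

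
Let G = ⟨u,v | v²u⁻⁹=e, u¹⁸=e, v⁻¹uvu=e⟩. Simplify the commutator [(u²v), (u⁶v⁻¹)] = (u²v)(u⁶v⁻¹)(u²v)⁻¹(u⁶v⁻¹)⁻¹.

[(u²v), (u⁶v⁻¹)] = (u²v)·(u⁶v⁻¹)·(u²v)⁻¹·(u⁶v⁻¹)⁻¹.
  (u²v) · (u⁶v⁻¹) = u¹⁴
  (u¹⁴) · (u²v⁻¹) = u⁷v
  (u⁷v) · (u⁶v) = u¹⁰

Answer: u¹⁰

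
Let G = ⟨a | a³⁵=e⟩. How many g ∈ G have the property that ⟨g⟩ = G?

G is cyclic of order 35. An element generates G iff its order is 35, and a cyclic group of order 35 has exactly φ(35) = 24 such elements.

Answer: 24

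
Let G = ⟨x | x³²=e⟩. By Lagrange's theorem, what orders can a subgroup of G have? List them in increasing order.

|G| = 32 = 2⁵. By Lagrange's theorem the order of any subgroup divides 32; the divisors of 32 are 1, 2, 4, 8, 16, 32.

Answer: 1, 2, 4, 8, 16, 32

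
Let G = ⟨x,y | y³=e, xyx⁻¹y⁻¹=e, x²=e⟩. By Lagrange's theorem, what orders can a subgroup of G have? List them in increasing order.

|G| = 6 = 2 · 3. By Lagrange's theorem the order of any subgroup divides 6; the divisors of 6 are 1, 2, 3, 6.

Answer: 1, 2, 3, 6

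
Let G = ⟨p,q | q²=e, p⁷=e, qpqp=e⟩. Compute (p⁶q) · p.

Compute (p⁶q) · p by multiplying left to right and reducing via the relations at each step:
  (p⁶q) · p = p⁵q

Answer: p⁵q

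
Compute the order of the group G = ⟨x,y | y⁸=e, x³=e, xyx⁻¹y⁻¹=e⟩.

Enumerate words in the generators, reducing via the relations: the distinct elements are
  {e, x, y, xy, x², y², y³, y⁴, y⁵, y⁶, y⁷, xy², xy³, xy⁴, xy⁵, xy⁶, xy⁷, x²y, x²y², x²y³, x²y⁴, x²y⁵, x²y⁶, x²y⁷}.
No further products give new elements, so |G| = 24.

Answer: 24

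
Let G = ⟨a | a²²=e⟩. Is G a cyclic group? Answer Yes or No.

|G| = 22. The element a has order 22 (its powers give 22 distinct elements), so ⟨a⟩ = G and G is cyclic.

Answer: Yes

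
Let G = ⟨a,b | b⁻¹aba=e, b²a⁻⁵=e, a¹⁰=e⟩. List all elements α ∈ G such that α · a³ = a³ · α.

⟨a³⟩ ⊆ C_G(a³) since powers of a³ commute with a³; so |C_G(a³)| ≥ |⟨a³⟩| = 10.
By orbit–stabilizer, |C_G(a³)| = |G| / |conj. class of a³| = 20 / 2 = 10.
The 10 elements commuting with a³ are {e, a, a², a³, a⁴, a⁵, a⁶, a⁷, a⁸, a⁹}.

Answer: {e, a, a², a³, a⁴, a⁵, a⁶, a⁷, a⁸, a⁹}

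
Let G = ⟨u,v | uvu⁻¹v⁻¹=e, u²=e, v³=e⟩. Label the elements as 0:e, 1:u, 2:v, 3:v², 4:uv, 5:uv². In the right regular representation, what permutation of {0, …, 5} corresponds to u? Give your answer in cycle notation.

(0 1)(2 4)(3 5)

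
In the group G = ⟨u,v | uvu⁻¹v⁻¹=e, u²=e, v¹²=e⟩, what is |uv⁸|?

Compute successive powers until reaching e:
  (uv⁸)¹ = uv⁸, (uv⁸)² = v⁴, (uv⁸)³ = u, (uv⁸)⁴ = v⁸, (uv⁸)⁵ = uv⁴, (uv⁸)⁶ = e.
The smallest positive k with (uv⁸)ᵏ = e is 6.

Answer: 6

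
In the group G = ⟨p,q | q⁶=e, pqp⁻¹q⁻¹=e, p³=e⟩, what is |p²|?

Compute successive powers until reaching e:
  (p²)¹ = p², (p²)² = p, (p²)³ = e.
The smallest positive k with (p²)ᵏ = e is 3.

Answer: 3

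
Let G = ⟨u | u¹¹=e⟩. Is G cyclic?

|G| = 11. The element u has order 11 (its powers give 11 distinct elements), so ⟨u⟩ = G and G is cyclic.

Answer: Yes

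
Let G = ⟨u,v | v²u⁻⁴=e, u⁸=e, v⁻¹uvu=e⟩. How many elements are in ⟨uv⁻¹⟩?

|⟨uv⁻¹⟩| equals the order of uv⁻¹. Compute successive powers until reaching e:
  (uv⁻¹)¹ = uv⁻¹, (uv⁻¹)² = u⁴, (uv⁻¹)³ = uv, (uv⁻¹)⁴ = e.
The smallest positive k with (uv⁻¹)ᵏ = e is 4, so |⟨uv⁻¹⟩| = 4.

Answer: 4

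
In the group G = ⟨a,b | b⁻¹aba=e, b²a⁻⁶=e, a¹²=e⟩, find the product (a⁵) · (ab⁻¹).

Compute (a⁵) · (ab⁻¹) by multiplying left to right and reducing via the relations at each step:
  (a⁵) · a = a⁶
  (a⁶) · b⁻¹ = b

Answer: b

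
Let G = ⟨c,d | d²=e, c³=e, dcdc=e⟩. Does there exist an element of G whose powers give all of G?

Every cyclic group is abelian. But c·d = cd while d·c = c²d, so c·d ≠ d·c and G is not abelian. Hence G is not cyclic.

Answer: No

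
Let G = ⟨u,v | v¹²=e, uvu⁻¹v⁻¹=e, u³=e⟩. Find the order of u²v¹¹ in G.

Compute successive powers until reaching e:
  (u²v¹¹)¹ = u²v¹¹, (u²v¹¹)² = uv¹⁰, (u²v¹¹)³ = v⁹, (u²v¹¹)⁴ = u²v⁸, (u²v¹¹)⁵ = uv⁷, (u²v¹¹)⁶ = v⁶, (u²v¹¹)⁷ = u²v⁵, (u²v¹¹)⁸ = uv⁴, (u²v¹¹)⁹ = v³, (u²v¹¹)¹⁰ = u²v², (u²v¹¹)¹¹ = uv, (u²v¹¹)¹² = e.
The smallest positive k with (u²v¹¹)ᵏ = e is 12.

Answer: 12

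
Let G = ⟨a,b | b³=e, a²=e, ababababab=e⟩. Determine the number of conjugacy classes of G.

The conjugacy classes (representative and size) are:
  [e] (size 1), [abab²abab²a] (size 15), [babab²a] (size 20), [ab²ab²a] (size 12), [b²abab²] (size 12).
Class equation: 1 + 15 + 20 + 12 + 12 = 60 = |G|. So G has 5 conjugacy classes.

Answer: 5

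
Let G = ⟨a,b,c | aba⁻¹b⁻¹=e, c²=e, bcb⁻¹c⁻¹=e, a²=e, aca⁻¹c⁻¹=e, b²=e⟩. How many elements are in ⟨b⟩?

|⟨b⟩| equals the order of b. Compute successive powers until reaching e:
  b¹ = b, b² = e.
The smallest positive k with bᵏ = e is 2, so |⟨b⟩| = 2.

Answer: 2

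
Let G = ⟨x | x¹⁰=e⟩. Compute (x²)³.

Compute successive powers of (x²), reducing at each step:
  (x²)²: (x²) · x² = x⁴
  (x²)³: (x⁴) · x² = x⁶

Answer: x⁶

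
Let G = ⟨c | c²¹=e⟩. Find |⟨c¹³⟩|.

|⟨c¹³⟩| equals the order of c¹³. Compute successive powers until reaching e:
  (c¹³)¹ = c¹³, (c¹³)² = c⁵, (c¹³)³ = c¹⁸, (c¹³)⁴ = c¹⁰, (c¹³)⁵ = c², (c¹³)⁶ = c¹⁵, (c¹³)⁷ = c⁷, (c¹³)⁸ = c²⁰, (c¹³)⁹ = c¹², (c¹³)¹⁰ = c⁴, (c¹³)¹¹ = c¹⁷, (c¹³)¹² = c⁹, (c¹³)¹³ = c, (c¹³)¹⁴ = c¹⁴, (c¹³)¹⁵ = c⁶, (c¹³)¹⁶ = c¹⁹, (c¹³)¹⁷ = c¹¹, (c¹³)¹⁸ = c³, (c¹³)¹⁹ = c¹⁶, (c¹³)²⁰ = c⁸, (c¹³)²¹ = e.
The smallest positive k with (c¹³)ᵏ = e is 21, so |⟨c¹³⟩| = 21.

Answer: 21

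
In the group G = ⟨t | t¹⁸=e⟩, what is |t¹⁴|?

Compute successive powers until reaching e:
  (t¹⁴)¹ = t¹⁴, (t¹⁴)² = t¹⁰, (t¹⁴)³ = t⁶, (t¹⁴)⁴ = t², (t¹⁴)⁵ = t¹⁶, (t¹⁴)⁶ = t¹², (t¹⁴)⁷ = t⁸, (t¹⁴)⁸ = t⁴, (t¹⁴)⁹ = e.
The smallest positive k with (t¹⁴)ᵏ = e is 9.

Answer: 9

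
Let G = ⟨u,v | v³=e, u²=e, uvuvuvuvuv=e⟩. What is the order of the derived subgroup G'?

G' = [G, G] is generated by all commutators. The generator-pair commutators are: [u, v] = uvuv².
The subgroup they normally generate is {e, u, v, v², uv, uvu, uvuv, uvuvu, v²uv²u, v²uv², v²u, uv², vu, vuv, vuvu, uv²uv²u, uv²uv², uv²u, v²uv, v²uvu, v²uvuv, vuv²uv², vuv²u, vuv², uvuv², uv²uv, uv²uvu, uv²uvuv, uvuv²uv², uvuv²u, v²uv²uv, uvuv²uv, uvuv²uvu, uvuv²uvuv, v²uv²uvuv², v²uv²uvu, v²uv²uvuv, v²uvuv²uv², v²uvuv²u, v²uvuv², vuvuv², vuv²uv, vuv²uvu, vuv²uvuv, vuvuv²uv², vuvuv²u, vuvuv²uv, uv²uvuv²uv², uv²uvuv²u, uv²uvuv², v²uvuv²uv, v²uvuv²uvu, vuv²uvuv²u, vuv²uvuv², uv²uvuv²uv, uv²uvuv²uvu, uvuv²uvuv²u, uvuv²uvuv², uvuv²uvuv²uv, vuv²uvuv²uv}, of order 60.
Check: |G/G'| = 60/60 = 1 is the order of the abelianisation.

Answer: 60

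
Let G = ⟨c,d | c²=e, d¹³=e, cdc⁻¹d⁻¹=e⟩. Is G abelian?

Each pair of generators commutes: c·d = cd = d·c. Since the generators pairwise commute, every element of G commutes with every other, so G is abelian.

Answer: Yes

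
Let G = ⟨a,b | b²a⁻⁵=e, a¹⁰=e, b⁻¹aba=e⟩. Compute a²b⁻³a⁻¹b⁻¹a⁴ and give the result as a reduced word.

Multiply left to right, reducing at each step:
  (a²) · b⁻³ = a²b
  (a²b) · a⁻¹ = a³b
  (a³b) · b⁻¹ = a³
  (a³) · a⁴ = a⁷

Answer: a⁷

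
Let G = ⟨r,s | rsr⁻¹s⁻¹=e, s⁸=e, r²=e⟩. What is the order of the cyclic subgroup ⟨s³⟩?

|⟨s³⟩| equals the order of s³. Compute successive powers until reaching e:
  (s³)¹ = s³, (s³)² = s⁶, (s³)³ = s, (s³)⁴ = s⁴, (s³)⁵ = s⁷, (s³)⁶ = s², (s³)⁷ = s⁵, (s³)⁸ = e.
The smallest positive k with (s³)ᵏ = e is 8, so |⟨s³⟩| = 8.

Answer: 8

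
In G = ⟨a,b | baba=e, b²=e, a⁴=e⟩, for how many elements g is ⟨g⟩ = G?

⟨g⟩ = G would require ord(g) = |G| = 8, but the maximum element order in G is 4 < 8. So G is not cyclic and no single element generates it: the count is 0.

Answer: 0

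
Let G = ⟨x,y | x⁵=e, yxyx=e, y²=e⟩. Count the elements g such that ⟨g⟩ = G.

⟨g⟩ = G would require ord(g) = |G| = 10, but the maximum element order in G is 5 < 10. So G is not cyclic and no single element generates it: the count is 0.

Answer: 0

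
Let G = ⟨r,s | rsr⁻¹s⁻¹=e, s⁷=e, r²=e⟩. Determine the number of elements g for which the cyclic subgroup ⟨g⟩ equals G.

G is cyclic of order 14. An element generates G iff its order is 14, and a cyclic group of order 14 has exactly φ(14) = 6 such elements.

Answer: 6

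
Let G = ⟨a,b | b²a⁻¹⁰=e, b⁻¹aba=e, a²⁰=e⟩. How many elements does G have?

Enumerate words in the generators, reducing via the relations: the distinct elements are
  {a, b, e, ab, a², a³, a⁴, a⁵, a⁶, a⁷, a⁸, a⁹, a²b, a³b, a¹², a¹³, a¹¹, a¹⁰, a¹⁴, a¹⁵, a¹⁶, a¹⁷, a¹⁸, a¹⁹, a⁴b, a⁵b, a⁶b, a⁷b, a⁸b, a⁹b, b⁻¹, ab⁻¹, a²b⁻¹, a³b⁻¹, a⁴b⁻¹, a⁵b⁻¹, a⁶b⁻¹, a⁷b⁻¹, a⁸b⁻¹, a⁹b⁻¹}.
No further products give new elements, so |G| = 40.

Answer: 40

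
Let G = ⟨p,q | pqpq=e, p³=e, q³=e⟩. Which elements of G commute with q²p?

⟨q²p⟩ ⊆ C_G(q²p) since powers of q²p commute with q²p; so |C_G(q²p)| ≥ |⟨q²p⟩| = 3.
By orbit–stabilizer, |C_G(q²p)| = |G| / |conj. class of q²p| = 12 / 4 = 3.
The 3 elements commuting with q²p are {e, p²q, q²p}.

Answer: {e, p²q, q²p}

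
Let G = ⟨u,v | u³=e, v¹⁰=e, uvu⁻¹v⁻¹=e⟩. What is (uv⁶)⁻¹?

The order of (uv⁶) is 15 (smallest k with (uv⁶)ᵏ = e), so (uv⁶)⁻¹ = (uv⁶)¹⁴ = u²v⁴.
Check: (uv⁶) · (u²v⁴) → (uv⁶) · u² = v⁶;   (v⁶) · v⁴ = e, giving e as required.

Answer: u²v⁴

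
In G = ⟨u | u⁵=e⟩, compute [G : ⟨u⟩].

First find ord(u) by computing successive powers:
  u¹ = u, u² = u², u³ = u³, u⁴ = u⁴, u⁵ = e.
So |⟨u⟩| = ord(u) = 5. With |G| = 5, by Lagrange [G : ⟨u⟩] = 5/5 = 1.

Answer: 1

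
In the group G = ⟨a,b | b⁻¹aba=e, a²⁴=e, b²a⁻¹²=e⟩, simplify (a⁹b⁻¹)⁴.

Compute successive powers of (a⁹b⁻¹), reducing at each step:
  (a⁹b⁻¹)²: (a⁹b⁻¹) · a⁹ = b⁻¹;   (b⁻¹) · b⁻¹ = a¹²
  (a⁹b⁻¹)³: (a¹²) · a⁹ = a²¹;   (a²¹) · b⁻¹ = a⁹b
  (a⁹b⁻¹)⁴: (a⁹b) · a⁹ = b;   b · b⁻¹ = e

Answer: e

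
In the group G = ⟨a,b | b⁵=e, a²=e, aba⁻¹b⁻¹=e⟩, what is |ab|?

Compute successive powers until reaching e:
  (ab)¹ = ab, (ab)² = b², (ab)³ = ab³, (ab)⁴ = b⁴, (ab)⁵ = a, (ab)⁶ = b, (ab)⁷ = ab², (ab)⁸ = b³, (ab)⁹ = ab⁴, (ab)¹⁰ = e.
The smallest positive k with (ab)ᵏ = e is 10.

Answer: 10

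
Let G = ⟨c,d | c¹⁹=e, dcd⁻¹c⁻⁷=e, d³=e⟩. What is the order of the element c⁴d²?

Compute successive powers until reaching e:
  (c⁴d²)¹ = c⁴d², (c⁴d²)² = c¹⁰d, (c⁴d²)³ = e.
The smallest positive k with (c⁴d²)ᵏ = e is 3.

Answer: 3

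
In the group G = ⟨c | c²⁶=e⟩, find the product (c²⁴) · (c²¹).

Compute (c²⁴) · (c²¹) by multiplying left to right and reducing via the relations at each step:
  (c²⁴) · c²¹ = c¹⁹

Answer: c¹⁹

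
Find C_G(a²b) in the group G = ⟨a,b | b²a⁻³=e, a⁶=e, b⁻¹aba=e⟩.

⟨a²b⟩ ⊆ C_G(a²b) since powers of a²b commute with a²b; so |C_G(a²b)| ≥ |⟨a²b⟩| = 4.
By orbit–stabilizer, |C_G(a²b)| = |G| / |conj. class of a²b| = 12 / 3 = 4.
The 4 elements commuting with a²b are {e, a³, a²b, a²b⁻¹}.

Answer: {e, a³, a²b, a²b⁻¹}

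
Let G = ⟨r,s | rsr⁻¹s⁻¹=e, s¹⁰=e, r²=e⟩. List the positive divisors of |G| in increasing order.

|G| = 20 = 2² · 5. By Lagrange's theorem the order of any subgroup divides 20; the divisors of 20 are 1, 2, 4, 5, 10, 20.

Answer: 1, 2, 4, 5, 10, 20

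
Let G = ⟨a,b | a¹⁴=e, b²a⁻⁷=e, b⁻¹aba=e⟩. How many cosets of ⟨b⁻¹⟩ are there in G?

First find ord(b⁻¹) by computing successive powers:
  (b⁻¹)¹ = b⁻¹, (b⁻¹)² = a⁷, (b⁻¹)³ = b, (b⁻¹)⁴ = e.
So |⟨b⁻¹⟩| = ord(b⁻¹) = 4. With |G| = 28, by Lagrange [G : ⟨b⁻¹⟩] = 28/4 = 7.

Answer: 7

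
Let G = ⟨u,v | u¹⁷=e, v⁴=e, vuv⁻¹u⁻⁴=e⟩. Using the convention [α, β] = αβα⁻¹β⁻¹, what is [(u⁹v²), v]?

[(u⁹v²), v] = (u⁹v²)·v·(u⁹v²)⁻¹·v⁻¹.
  (u⁹v²) · v = u⁹v³
  (u⁹v³) · (u⁹v²) = u⁷v
  (u⁷v) · (v³) = u⁷

Answer: u⁷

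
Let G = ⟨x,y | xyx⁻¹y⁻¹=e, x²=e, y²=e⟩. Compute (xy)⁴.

Compute successive powers of (xy), reducing at each step:
  (xy)²: (xy) · x = y;   y · y = e
  (xy)³: e · x = x;   x · y = xy
  (xy)⁴: (xy) · x = y;   y · y = e

Answer: e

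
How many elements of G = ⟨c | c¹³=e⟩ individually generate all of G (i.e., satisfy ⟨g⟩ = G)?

G is cyclic of order 13. An element generates G iff its order is 13, and a cyclic group of order 13 has exactly φ(13) = 12 such elements.

Answer: 12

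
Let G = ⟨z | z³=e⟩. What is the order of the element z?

Compute successive powers until reaching e:
  z¹ = z, z² = z², z³ = e.
The smallest positive k with zᵏ = e is 3.

Answer: 3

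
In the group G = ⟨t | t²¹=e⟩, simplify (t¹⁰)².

Compute successive powers of (t¹⁰), reducing at each step:
  (t¹⁰)²: (t¹⁰) · t¹⁰ = t²⁰

Answer: t²⁰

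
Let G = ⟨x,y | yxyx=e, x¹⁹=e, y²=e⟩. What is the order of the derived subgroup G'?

G' = [G, G] is generated by all commutators. The generator-pair commutators are: [x, y] = x².
The subgroup they normally generate is {e, x, x², x³, x⁴, x⁵, x⁶, x⁷, x⁸, x⁹, x¹⁰, x¹¹, x¹², x¹³, x¹⁴, x¹⁵, x¹⁶, x¹⁷, x¹⁸}, of order 19.
Check: |G/G'| = 38/19 = 2 is the order of the abelianisation.

Answer: 19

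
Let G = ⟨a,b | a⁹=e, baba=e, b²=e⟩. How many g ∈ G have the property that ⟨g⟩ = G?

⟨g⟩ = G would require ord(g) = |G| = 18, but the maximum element order in G is 9 < 18. So G is not cyclic and no single element generates it: the count is 0.

Answer: 0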